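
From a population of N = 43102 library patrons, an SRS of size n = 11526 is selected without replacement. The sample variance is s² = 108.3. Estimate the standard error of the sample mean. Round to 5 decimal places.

Under SRS without replacement, Var(ȳ) = (1 − f)·s²/n with f = n/N = 11526/43102 = 0.26741219.
Var(ȳ) = (1 − 0.26741219)·108.3/11526 = 0.73258781·0.0093961478 = 0.0068835034.
SE(ȳ) = √(0.0068835034) = 0.08297.

0.08297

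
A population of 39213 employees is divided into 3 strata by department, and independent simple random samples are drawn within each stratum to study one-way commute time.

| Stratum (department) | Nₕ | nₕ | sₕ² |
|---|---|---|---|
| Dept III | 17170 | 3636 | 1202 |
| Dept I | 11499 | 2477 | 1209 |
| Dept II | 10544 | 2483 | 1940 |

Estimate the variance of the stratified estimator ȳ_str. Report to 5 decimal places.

Var(ȳ_str) = Σₕ Wₕ²(1 − fₕ)sₕ²/nₕ with Wₕ = Nₕ/N, N = 39213.
Dept III: Wₕ = 0.43786499; term = 0.43786499²·(1 − 0.21176471)·1202/3636 = 0.049959366.
Dept I: Wₕ = 0.29324459; term = 0.29324459²·(1 − 0.21541004)·1209/2477 = 0.032930858.
Dept II: Wₕ = 0.26889042; term = 0.26889042²·(1 − 0.23548938)·1940/2483 = 0.043187612.
Sum = 0.12607784.

0.12608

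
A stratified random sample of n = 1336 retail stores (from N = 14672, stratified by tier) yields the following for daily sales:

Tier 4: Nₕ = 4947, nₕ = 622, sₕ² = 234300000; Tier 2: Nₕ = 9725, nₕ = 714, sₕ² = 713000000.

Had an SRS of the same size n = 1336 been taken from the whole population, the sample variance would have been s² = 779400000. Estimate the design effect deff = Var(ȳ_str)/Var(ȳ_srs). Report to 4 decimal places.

Var(ȳ_str) = Σ Wₕ²(1−fₕ)sₕ²/nₕ with Wₕ = Nₕ/14672:
  Tier 4: (4947/14672)²·(1−622/4947)·234300000/622 = 37439.608
  Tier 2: (9725/14672)²·(1−714/9725)·713000000/714 = 406513.79
  → Var(ȳ_str) = 443953.4.
Var(ȳ_srs) = (1 − 1336/14672)·779400000/1336 = 530261.64.
deff = 443953.4 / 530261.64 = 0.8372.

0.8372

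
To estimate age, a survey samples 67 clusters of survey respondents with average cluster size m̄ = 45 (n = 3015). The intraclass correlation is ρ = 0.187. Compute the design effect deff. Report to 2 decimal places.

9.23

deff = 1 + (45 − 1)·0.187 = 1 + 8.228 = 9.228.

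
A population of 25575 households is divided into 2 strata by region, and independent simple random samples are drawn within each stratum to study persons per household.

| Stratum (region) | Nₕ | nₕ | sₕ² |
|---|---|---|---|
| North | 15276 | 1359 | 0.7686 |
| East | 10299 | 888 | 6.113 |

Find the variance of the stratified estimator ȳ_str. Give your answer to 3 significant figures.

Var(ȳ_str) = Σₕ Wₕ²(1 − fₕ)sₕ²/nₕ with Wₕ = Nₕ/N, N = 25575.
North: Wₕ = 0.59730205; term = 0.59730205²·(1 − 0.08896308)·0.7686/1359 = 1.8382514 × 10^-4.
East: Wₕ = 0.40269795; term = 0.40269795²·(1 − 0.08622196)·6.113/888 = 0.0010200958.
Sum = 0.0012039209.

0.00120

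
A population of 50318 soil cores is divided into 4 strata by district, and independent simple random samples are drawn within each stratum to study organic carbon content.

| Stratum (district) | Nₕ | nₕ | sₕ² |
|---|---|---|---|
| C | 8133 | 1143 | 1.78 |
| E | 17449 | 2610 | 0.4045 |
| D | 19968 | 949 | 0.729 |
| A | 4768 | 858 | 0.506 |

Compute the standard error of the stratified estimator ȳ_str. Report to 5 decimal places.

0.01305

Var(ȳ_str) = Σₕ Wₕ²(1 − fₕ)sₕ²/nₕ with Wₕ = Nₕ/N, N = 50318.
C: Wₕ = 0.16163202; term = 0.16163202²·(1 − 0.14053855)·1.78/1143 = 3.4966727 × 10^-5.
E: Wₕ = 0.34677451; term = 0.34677451²·(1 − 0.14957877)·0.4045/2610 = 1.5849167 × 10^-5.
D: Wₕ = 0.39683612; term = 0.39683612²·(1 − 0.04752604)·0.729/949 = 1.1522237 × 10^-4.
A: Wₕ = 0.09475734; term = 0.09475734²·(1 − 0.17994966)·0.506/858 = 4.3423967 × 10^-6.
Sum = 1.7038066 × 10^-4.
SE = √(1.7038066 × 10^-4) = 0.01305.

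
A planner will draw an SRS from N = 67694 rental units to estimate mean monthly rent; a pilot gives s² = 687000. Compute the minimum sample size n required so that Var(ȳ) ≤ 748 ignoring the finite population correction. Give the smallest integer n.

Without fpc, n₀ = s²/D = 687000/748 = 918.4492.
Rounding up, n = 919.

919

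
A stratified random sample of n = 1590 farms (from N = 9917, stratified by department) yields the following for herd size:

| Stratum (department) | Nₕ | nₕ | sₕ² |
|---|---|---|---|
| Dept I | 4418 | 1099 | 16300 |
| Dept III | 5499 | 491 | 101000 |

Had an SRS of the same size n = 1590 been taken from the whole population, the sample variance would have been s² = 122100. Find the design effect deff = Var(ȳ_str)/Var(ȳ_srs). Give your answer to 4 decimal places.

0.9276

Var(ȳ_str) = Σ Wₕ²(1−fₕ)sₕ²/nₕ with Wₕ = Nₕ/9917:
  Dept I: (4418/9917)²·(1−1099/4418)·16300/1099 = 2.2113743
  Dept III: (5499/9917)²·(1−491/5499)·101000/491 = 57.600638
  → Var(ȳ_str) = 59.812012.
Var(ȳ_srs) = (1 − 1590/9917)·122100/1590 = 64.480262.
deff = 59.812012 / 64.480262 = 0.9276.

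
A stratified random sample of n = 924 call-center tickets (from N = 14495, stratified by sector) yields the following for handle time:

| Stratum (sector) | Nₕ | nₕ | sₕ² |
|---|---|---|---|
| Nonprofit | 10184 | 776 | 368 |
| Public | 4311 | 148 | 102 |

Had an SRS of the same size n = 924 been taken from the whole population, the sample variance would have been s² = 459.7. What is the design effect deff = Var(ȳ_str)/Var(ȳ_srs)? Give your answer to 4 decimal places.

Var(ȳ_str) = Σ Wₕ²(1−fₕ)sₕ²/nₕ with Wₕ = Nₕ/14495:
  Nonprofit: (10184/14495)²·(1−776/10184)·368/776 = 0.2162546
  Public: (4311/14495)²·(1−148/4311)·102/148 = 0.058868972
  → Var(ȳ_str) = 0.27512357.
Var(ȳ_srs) = (1 − 924/14495)·459.7/924 = 0.46579644.
deff = 0.27512357 / 0.46579644 = 0.5907.

0.5907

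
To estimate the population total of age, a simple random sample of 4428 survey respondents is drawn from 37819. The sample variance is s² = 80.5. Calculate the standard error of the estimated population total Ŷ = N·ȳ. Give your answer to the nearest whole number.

4791

Var(Ŷ) = N²·Var(ȳ) = N²·(1 − n/N)·s²/n.
f = 4428/37819 = 0.11708401; Var(ȳ) = 0.88291599·80.5/4428 = 0.016051205.
Var(Ŷ) = 37819² · 0.016051205 = 2.2957665 × 10^7.
SE(Ŷ) = √(2.2957665 × 10^7) = 4791.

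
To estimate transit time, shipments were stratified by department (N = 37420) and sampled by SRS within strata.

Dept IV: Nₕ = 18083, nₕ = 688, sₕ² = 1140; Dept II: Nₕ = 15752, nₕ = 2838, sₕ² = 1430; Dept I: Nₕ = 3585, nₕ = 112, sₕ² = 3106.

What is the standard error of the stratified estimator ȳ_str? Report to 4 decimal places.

0.8319

Var(ȳ_str) = Σₕ Wₕ²(1 − fₕ)sₕ²/nₕ with Wₕ = Nₕ/N, N = 37420.
Dept IV: Wₕ = 0.48324425; term = 0.48324425²·(1 − 0.03804678)·1140/688 = 0.37222348.
Dept II: Wₕ = 0.42095136; term = 0.42095136²·(1 − 0.18016760)·1430/2838 = 0.07320025.
Dept I: Wₕ = 0.09580438; term = 0.09580438²·(1 − 0.03124128)·3106/112 = 0.24658679.
Sum = 0.69201052.
SE = √(0.69201052) = 0.8319.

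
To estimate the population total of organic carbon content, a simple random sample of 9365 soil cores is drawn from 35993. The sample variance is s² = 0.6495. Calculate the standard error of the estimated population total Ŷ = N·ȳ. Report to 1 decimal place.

Var(Ŷ) = N²·Var(ȳ) = N²·(1 − n/N)·s²/n.
f = 9365/35993 = 0.26018948; Var(ȳ) = 0.73981052·0.6495/9365 = 5.1308802 × 10^-5.
Var(Ŷ) = 35993² · (5.1308802 × 10^-5) = 66470.35.
SE(Ŷ) = √(66470.35) = 257.8.

257.8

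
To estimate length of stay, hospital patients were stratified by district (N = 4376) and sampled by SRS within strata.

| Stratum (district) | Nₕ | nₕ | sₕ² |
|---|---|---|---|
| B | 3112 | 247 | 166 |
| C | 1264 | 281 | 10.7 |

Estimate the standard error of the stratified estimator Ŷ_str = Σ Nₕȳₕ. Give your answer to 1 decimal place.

2457.5

Var(Ŷ_str) = Σₕ Nₕ²(1 − fₕ)sₕ²/nₕ.
B: 3112²·(1 − 247/3112)·166/247 = 5.9920489 × 10^6.
C: 1264²·(1 − 281/1264)·10.7/281 = 47312.735.
Sum = 6.0393616 × 10^6.
SE = √(6.0393616 × 10^6) = 2457.5.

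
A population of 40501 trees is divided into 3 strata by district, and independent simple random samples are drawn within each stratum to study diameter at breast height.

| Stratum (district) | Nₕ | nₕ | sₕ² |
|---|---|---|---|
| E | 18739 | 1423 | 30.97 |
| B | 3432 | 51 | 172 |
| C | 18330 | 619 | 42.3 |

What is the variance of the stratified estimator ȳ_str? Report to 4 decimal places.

0.0417

Var(ȳ_str) = Σₕ Wₕ²(1 − fₕ)sₕ²/nₕ with Wₕ = Nₕ/N, N = 40501.
E: Wₕ = 0.46267993; term = 0.46267993²·(1 − 0.07593788)·30.97/1423 = 0.0043052542.
B: Wₕ = 0.08473865; term = 0.08473865²·(1 − 0.01486014)·172/51 = 0.023857187.
C: Wₕ = 0.45258142; term = 0.45258142²·(1 − 0.03376978)·42.3/619 = 0.01352458.
Sum = 0.041687021.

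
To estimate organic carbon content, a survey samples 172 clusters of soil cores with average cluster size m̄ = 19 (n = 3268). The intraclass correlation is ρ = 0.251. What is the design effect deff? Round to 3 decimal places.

deff = 1 + (19 − 1)·0.251 = 1 + 4.518 = 5.518.

5.518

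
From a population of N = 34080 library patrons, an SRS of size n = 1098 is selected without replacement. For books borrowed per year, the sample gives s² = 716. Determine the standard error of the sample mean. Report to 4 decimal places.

0.7944

Under SRS without replacement, Var(ȳ) = (1 − f)·s²/n with f = n/N = 1098/34080 = 0.03221831.
Var(ȳ) = (1 − 0.03221831)·716/1098 = 0.96778169·0.65209472 = 0.63108533.
SE(ȳ) = √(0.63108533) = 0.7944.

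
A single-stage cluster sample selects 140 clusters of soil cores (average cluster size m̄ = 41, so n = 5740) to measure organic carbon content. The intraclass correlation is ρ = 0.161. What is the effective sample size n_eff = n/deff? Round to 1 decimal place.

771.5

deff = 1 + (41 − 1)·0.161 = 1 + 6.44 = 7.44.
n_eff = 5740 / 7.44 = 771.5.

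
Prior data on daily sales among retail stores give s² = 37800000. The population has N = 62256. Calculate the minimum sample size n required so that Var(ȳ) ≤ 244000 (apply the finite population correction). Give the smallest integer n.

Without fpc, n₀ = s²/D = 37800000/244000 = 154.9180.
With fpc, (1 − n/N)·s²/n ≤ D requires n ≥ n₀/(1 + n₀/N) = 154.9180/(1 + 154.9180/62256) = 154.5335.
Rounding up, n = 155.

155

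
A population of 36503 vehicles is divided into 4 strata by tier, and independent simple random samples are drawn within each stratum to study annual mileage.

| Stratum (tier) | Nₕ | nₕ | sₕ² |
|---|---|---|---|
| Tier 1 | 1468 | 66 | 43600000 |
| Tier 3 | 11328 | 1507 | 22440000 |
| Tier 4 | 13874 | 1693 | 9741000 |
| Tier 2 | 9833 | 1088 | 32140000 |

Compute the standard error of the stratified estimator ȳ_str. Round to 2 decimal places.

70.00

Var(ȳ_str) = Σₕ Wₕ²(1 − fₕ)sₕ²/nₕ with Wₕ = Nₕ/N, N = 36503.
Tier 1: Wₕ = 0.04021587; term = 0.04021587²·(1 − 0.04495913)·43600000/66 = 1020.3743.
Tier 3: Wₕ = 0.31033066; term = 0.31033066²·(1 − 0.13303319)·22440000/1507 = 1243.2585.
Tier 4: Wₕ = 0.38007835; term = 0.38007835²·(1 − 0.12202681)·9741000/1693 = 729.75.
Tier 2: Wₕ = 0.26937512; term = 0.26937512²·(1 − 0.11064782)·32140000/1088 = 1906.3635.
Sum = 4899.7463.
SE = √(4899.7463) = 70.00.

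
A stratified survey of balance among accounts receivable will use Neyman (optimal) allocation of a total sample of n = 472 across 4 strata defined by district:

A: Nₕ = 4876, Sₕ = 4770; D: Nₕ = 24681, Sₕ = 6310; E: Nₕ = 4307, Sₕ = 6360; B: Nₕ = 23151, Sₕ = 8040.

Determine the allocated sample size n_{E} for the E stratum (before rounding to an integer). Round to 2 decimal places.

32.94

Neyman allocation: nₕ = n·NₕSₕ / Σⱼ NⱼSⱼ.
Σ NⱼSⱼ = 4876·4770 + 24681·6310 + 4307·6360 + 23151·8040 = 3.9252219 × 10^8.
n_{E} = 472·4307·6360 / (3.9252219 × 10^8) = 32.94.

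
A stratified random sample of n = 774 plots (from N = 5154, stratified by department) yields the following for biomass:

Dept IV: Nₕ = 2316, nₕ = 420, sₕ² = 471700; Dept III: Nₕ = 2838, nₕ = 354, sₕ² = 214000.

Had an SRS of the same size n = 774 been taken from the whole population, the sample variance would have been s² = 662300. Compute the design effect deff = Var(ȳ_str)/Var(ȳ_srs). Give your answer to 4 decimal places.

Var(ȳ_str) = Σ Wₕ²(1−fₕ)sₕ²/nₕ with Wₕ = Nₕ/5154:
  Dept IV: (2316/5154)²·(1−420/2316)·471700/420 = 185.65414
  Dept III: (2838/5154)²·(1−354/2838)·214000/354 = 160.43003
  → Var(ȳ_str) = 346.08417.
Var(ȳ_srs) = (1 − 774/5154)·662300/774 = 727.18262.
deff = 346.08417 / 727.18262 = 0.4759.

0.4759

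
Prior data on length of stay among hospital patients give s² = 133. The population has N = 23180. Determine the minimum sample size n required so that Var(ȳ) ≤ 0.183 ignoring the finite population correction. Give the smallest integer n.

Without fpc, n₀ = s²/D = 133/0.183 = 726.7760.
Rounding up, n = 727.

727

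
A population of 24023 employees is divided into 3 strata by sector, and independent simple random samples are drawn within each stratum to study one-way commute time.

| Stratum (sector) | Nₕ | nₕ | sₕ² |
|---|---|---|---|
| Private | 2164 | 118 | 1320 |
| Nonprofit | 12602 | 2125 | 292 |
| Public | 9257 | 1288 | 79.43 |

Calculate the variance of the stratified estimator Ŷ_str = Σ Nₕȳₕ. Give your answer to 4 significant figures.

Var(Ŷ_str) = Σₕ Nₕ²(1 − fₕ)sₕ²/nₕ.
Private: 2164²·(1 − 118/2164)·1320/118 = 4.9528458 × 10^7.
Nonprofit: 12602²·(1 − 2125/12602)·292/2125 = 1.8142634 × 10^7.
Public: 9257²·(1 − 1288/9257)·79.43/1288 = 4.5492813 × 10^6.
Sum = 7.2220373 × 10^7.

7.222 × 10^7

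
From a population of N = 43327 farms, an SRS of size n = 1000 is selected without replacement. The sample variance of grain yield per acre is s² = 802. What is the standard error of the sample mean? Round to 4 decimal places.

0.8851

Under SRS without replacement, Var(ȳ) = (1 − f)·s²/n with f = n/N = 1000/43327 = 0.02308030.
Var(ȳ) = (1 − 0.02308030)·802/1000 = 0.97691970·0.802 = 0.7834896.
SE(ȳ) = √(0.7834896) = 0.8851.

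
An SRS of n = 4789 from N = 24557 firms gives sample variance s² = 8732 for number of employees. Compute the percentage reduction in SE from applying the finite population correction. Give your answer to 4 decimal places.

10.2791

f = n/N = 4789/24557 = 0.19501568.
SE_no-fpc = √(s²/n) = 1.350313; SE_fpc = √((1−f)s²/n) = 1.2115132.
Ratio = √(1−f) = 0.89720919. Reduction = 100·(1 − 0.89720919) = 10.2791%.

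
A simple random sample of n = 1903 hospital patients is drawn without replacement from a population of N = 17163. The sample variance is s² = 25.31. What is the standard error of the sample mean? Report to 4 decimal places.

Under SRS without replacement, Var(ȳ) = (1 − f)·s²/n with f = n/N = 1903/17163 = 0.11087805.
Var(ȳ) = (1 − 0.11087805)·25.31/1903 = 0.88912195·0.013300053 = 0.011825369.
SE(ȳ) = √(0.011825369) = 0.1087.

0.1087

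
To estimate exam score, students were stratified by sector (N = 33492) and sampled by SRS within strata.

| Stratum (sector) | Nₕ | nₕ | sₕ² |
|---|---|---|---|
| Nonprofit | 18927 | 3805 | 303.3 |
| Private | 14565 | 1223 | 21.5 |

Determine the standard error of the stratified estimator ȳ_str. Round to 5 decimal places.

0.15292

Var(ȳ_str) = Σₕ Wₕ²(1 − fₕ)sₕ²/nₕ with Wₕ = Nₕ/N, N = 33492.
Nonprofit: Wₕ = 0.56512003; term = 0.56512003²·(1 − 0.20103556)·303.3/3805 = 0.02033886.
Private: Wₕ = 0.43487997; term = 0.43487997²·(1 − 0.08396842)·21.5/1223 = 0.0030455186.
Sum = 0.023384379.
SE = √(0.023384379) = 0.15292.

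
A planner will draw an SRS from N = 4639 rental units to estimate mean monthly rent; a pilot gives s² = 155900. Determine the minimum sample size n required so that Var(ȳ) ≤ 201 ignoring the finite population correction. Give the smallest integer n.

776

Without fpc, n₀ = s²/D = 155900/201 = 775.6219.
Rounding up, n = 776.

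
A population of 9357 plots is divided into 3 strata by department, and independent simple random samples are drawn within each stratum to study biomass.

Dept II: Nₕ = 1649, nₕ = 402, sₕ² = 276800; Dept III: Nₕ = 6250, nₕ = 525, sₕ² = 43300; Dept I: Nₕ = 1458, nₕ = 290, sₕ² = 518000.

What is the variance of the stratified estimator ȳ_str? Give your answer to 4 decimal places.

Var(ȳ_str) = Σₕ Wₕ²(1 − fₕ)sₕ²/nₕ with Wₕ = Nₕ/N, N = 9357.
Dept II: Wₕ = 0.17623170; term = 0.17623170²·(1 − 0.24378411)·276800/402 = 16.171633.
Dept III: Wₕ = 0.66794913; term = 0.66794913²·(1 − 0.08400000)·43300/525 = 33.706281.
Dept I: Wₕ = 0.15581917; term = 0.15581917²·(1 − 0.19890261)·518000/290 = 34.742324.
Sum = 84.620238.

84.6202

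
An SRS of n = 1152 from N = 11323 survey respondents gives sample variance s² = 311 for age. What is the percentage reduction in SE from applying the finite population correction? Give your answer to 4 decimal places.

5.2234

f = n/N = 1152/11323 = 0.10173982.
SE_no-fpc = √(s²/n) = 0.51958183; SE_fpc = √((1−f)s²/n) = 0.49244193.
Ratio = √(1−f) = 0.94776589. Reduction = 100·(1 − 0.94776589) = 5.2234%.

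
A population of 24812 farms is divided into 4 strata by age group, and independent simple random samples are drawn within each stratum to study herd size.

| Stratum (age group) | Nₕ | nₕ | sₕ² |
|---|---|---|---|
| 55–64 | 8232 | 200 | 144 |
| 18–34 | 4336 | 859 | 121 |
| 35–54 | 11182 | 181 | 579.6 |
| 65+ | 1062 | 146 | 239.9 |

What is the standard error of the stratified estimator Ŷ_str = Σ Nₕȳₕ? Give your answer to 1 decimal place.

21100.8

Var(Ŷ_str) = Σₕ Nₕ²(1 − fₕ)sₕ²/nₕ.
55–64: 8232²·(1 − 200/8232)·144/200 = 4.7605985 × 10^7.
18–34: 4336²·(1 − 859/4336)·121/859 = 2.1236658 × 10^6.
35–54: 11182²·(1 − 181/11182)·579.6/181 = 3.9391403 × 10^8.
65+: 1062²·(1 − 146/1062)·239.9/146 = 1.5984438 × 10^6.
Sum = 4.4524212 × 10^8.
SE = √(4.4524212 × 10^8) = 21100.8.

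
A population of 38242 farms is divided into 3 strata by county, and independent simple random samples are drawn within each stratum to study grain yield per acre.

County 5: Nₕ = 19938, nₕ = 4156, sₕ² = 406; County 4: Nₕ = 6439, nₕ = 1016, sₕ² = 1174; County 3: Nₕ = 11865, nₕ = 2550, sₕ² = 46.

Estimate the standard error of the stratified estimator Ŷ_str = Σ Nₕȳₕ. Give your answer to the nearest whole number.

Var(Ŷ_str) = Σₕ Nₕ²(1 − fₕ)sₕ²/nₕ.
County 5: 19938²·(1 − 4156/19938)·406/4156 = 3.0739311 × 10^7.
County 4: 6439²·(1 − 1016/6439)·1174/1016 = 4.0348967 × 10^7.
County 3: 11865²·(1 − 2550/11865)·46/2550 = 1.9937388 × 10^6.
Sum = 7.3082017 × 10^7.
SE = √(7.3082017 × 10^7) = 8549.

8549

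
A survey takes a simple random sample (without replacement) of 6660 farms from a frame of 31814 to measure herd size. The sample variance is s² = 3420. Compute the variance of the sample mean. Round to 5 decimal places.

Under SRS without replacement, Var(ȳ) = (1 − f)·s²/n with f = n/N = 6660/31814 = 0.20934180.
Var(ȳ) = (1 − 0.20934180)·3420/6660 = 0.79065820·0.51351351 = 0.40601367.

0.40601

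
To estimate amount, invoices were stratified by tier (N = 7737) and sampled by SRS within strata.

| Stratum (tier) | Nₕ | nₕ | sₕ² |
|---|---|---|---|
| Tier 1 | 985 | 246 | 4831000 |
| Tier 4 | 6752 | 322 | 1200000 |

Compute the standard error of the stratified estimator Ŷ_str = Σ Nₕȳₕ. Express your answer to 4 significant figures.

419600

Var(Ŷ_str) = Σₕ Nₕ²(1 − fₕ)sₕ²/nₕ.
Tier 1: 985²·(1 − 246/985)·4831000/246 = 1.4294949 × 10^10.
Tier 4: 6752²·(1 − 322/6752)·1200000/322 = 1.6179637 × 10^11.
Sum = 1.7609132 × 10^11.
SE = √(1.7609132 × 10^11) = 419600.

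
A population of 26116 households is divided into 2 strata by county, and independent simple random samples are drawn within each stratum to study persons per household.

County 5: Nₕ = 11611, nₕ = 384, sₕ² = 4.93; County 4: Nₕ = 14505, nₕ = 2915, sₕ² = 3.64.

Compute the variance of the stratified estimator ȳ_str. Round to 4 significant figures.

0.002762

Var(ȳ_str) = Σₕ Wₕ²(1 − fₕ)sₕ²/nₕ with Wₕ = Nₕ/N, N = 26116.
County 5: Wₕ = 0.44459335; term = 0.44459335²·(1 − 0.03307209)·4.93/384 = 0.0024537806.
County 4: Wₕ = 0.55540665; term = 0.55540665²·(1 − 0.20096518)·3.64/2915 = 3.0778728 × 10^-4.
Sum = 0.0027615679.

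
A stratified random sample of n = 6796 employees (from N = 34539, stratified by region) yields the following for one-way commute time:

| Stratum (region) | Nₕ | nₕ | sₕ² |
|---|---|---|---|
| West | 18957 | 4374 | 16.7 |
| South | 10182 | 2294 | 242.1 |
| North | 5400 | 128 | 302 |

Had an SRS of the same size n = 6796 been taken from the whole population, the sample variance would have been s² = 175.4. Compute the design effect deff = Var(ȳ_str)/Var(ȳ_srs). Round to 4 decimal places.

Var(ȳ_str) = Σ Wₕ²(1−fₕ)sₕ²/nₕ with Wₕ = Nₕ/34539:
  West: (18957/34539)²·(1−4374/18957)·16.7/4374 = 8.847787 × 10^-4
  South: (10182/34539)²·(1−2294/10182)·242.1/2294 = 0.0071052907
  North: (5400/34539)²·(1−128/5400)·302/128 = 0.056304955
  → Var(ȳ_str) = 0.064295024.
Var(ȳ_srs) = (1 − 6796/34539)·175.4/6796 = 0.020730982.
deff = 0.064295024 / 0.020730982 = 3.1014.

3.1014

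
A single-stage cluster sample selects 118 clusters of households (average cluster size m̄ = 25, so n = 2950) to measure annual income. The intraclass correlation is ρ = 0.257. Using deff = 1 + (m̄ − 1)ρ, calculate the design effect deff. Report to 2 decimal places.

7.17

deff = 1 + (25 − 1)·0.257 = 1 + 6.168 = 7.168.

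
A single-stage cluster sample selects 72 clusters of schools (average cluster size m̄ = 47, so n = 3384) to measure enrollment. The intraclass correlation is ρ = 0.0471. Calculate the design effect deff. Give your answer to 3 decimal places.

deff = 1 + (47 − 1)·0.0471 = 1 + 2.1666 = 3.1666.

3.167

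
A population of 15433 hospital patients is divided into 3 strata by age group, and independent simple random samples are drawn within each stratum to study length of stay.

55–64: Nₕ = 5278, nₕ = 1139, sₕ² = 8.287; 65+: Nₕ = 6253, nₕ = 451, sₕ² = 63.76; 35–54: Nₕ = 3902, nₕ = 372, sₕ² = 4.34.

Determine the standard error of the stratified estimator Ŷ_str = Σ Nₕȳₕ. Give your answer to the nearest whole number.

2334

Var(Ŷ_str) = Σₕ Nₕ²(1 − fₕ)sₕ²/nₕ.
55–64: 5278²·(1 − 1139/5278)·8.287/1139 = 158941.91.
65+: 6253²·(1 − 451/6253)·63.76/451 = 5.1290617 × 10^6.
35–54: 3902²·(1 − 372/3902)·4.34/372 = 160697.37.
Sum = 5.448701 × 10^6.
SE = √(5.448701 × 10^6) = 2334.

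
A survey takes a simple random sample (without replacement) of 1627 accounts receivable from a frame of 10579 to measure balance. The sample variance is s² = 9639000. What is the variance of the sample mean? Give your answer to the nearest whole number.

Under SRS without replacement, Var(ȳ) = (1 − f)·s²/n with f = n/N = 1627/10579 = 0.15379525.
Var(ȳ) = (1 − 0.15379525)·9639000/1627 = 0.84620475·5924.4007 = 5013.256.

5013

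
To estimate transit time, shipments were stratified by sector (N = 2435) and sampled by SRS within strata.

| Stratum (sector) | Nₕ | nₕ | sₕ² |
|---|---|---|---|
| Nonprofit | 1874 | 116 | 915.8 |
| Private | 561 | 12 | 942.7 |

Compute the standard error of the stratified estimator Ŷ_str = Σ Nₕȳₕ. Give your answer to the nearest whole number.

Var(Ŷ_str) = Σₕ Nₕ²(1 − fₕ)sₕ²/nₕ.
Nonprofit: 1874²·(1 − 116/1874)·915.8/116 = 2.6009446 × 10^7.
Private: 561²·(1 − 12/561)·942.7/12 = 2.4195103 × 10^7.
Sum = 5.0204549 × 10^7.
SE = √(5.0204549 × 10^7) = 7086.

7086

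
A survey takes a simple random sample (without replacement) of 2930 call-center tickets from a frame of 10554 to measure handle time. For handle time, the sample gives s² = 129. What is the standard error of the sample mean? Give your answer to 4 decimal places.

0.1783

Under SRS without replacement, Var(ȳ) = (1 − f)·s²/n with f = n/N = 2930/10554 = 0.27761986.
Var(ȳ) = (1 − 0.27761986)·129/2930 = 0.72238014·0.044027304 = 0.03180445.
SE(ȳ) = √(0.03180445) = 0.1783.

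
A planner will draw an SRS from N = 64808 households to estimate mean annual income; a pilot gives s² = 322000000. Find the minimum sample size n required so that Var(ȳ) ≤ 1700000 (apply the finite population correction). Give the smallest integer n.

189

Without fpc, n₀ = s²/D = 322000000/1700000 = 189.4118.
With fpc, (1 − n/N)·s²/n ≤ D requires n ≥ n₀/(1 + n₀/N) = 189.4118/(1 + 189.4118/64808) = 188.8598.
Rounding up, n = 189.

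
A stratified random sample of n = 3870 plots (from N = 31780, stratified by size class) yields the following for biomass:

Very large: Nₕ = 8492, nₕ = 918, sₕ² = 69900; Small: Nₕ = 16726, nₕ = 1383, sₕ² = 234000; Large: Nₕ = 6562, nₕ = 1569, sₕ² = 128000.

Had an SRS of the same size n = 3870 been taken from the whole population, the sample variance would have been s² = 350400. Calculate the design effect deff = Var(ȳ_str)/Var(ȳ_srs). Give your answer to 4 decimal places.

0.6349

Var(ȳ_str) = Σ Wₕ²(1−fₕ)sₕ²/nₕ with Wₕ = Nₕ/31780:
  Very large: (8492/31780)²·(1−918/8492)·69900/918 = 4.8491095
  Small: (16726/31780)²·(1−1383/16726)·234000/1383 = 42.992061
  Large: (6562/31780)²·(1−1569/6562)·128000/1569 = 2.6465313
  → Var(ȳ_str) = 50.487702.
Var(ȳ_srs) = (1 − 3870/31780)·350400/3870 = 79.516833.
deff = 50.487702 / 79.516833 = 0.6349.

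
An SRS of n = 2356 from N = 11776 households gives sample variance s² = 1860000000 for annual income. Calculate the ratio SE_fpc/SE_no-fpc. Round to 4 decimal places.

f = n/N = 2356/11776 = 0.20006793.
SE_no-fpc = √(s²/n) = 888.52332; SE_fpc = √((1−f)s²/n) = 794.68567.
Ratio = √(1−f) = 0.89438921.

0.8944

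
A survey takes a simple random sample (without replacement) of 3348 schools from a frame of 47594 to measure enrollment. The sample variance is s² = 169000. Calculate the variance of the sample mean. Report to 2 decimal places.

Under SRS without replacement, Var(ȳ) = (1 − f)·s²/n with f = n/N = 3348/47594 = 0.07034500.
Var(ȳ) = (1 − 0.07034500)·169000/3348 = 0.92965500·50.477897 = 46.927029.

46.93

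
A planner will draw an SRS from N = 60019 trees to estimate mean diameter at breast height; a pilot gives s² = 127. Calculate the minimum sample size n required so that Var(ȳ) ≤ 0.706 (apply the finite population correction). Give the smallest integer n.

Without fpc, n₀ = s²/D = 127/0.706 = 179.8867.
With fpc, (1 − n/N)·s²/n ≤ D requires n ≥ n₀/(1 + n₀/N) = 179.8867/(1 + 179.8867/60019) = 179.3492.
Rounding up, n = 180.

180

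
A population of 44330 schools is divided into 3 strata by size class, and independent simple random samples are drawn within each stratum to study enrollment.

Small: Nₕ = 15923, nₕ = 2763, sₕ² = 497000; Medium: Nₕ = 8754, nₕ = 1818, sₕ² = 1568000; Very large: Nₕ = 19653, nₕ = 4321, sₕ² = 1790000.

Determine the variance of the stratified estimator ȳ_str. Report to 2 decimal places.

Var(ȳ_str) = Σₕ Wₕ²(1 − fₕ)sₕ²/nₕ with Wₕ = Nₕ/N, N = 44330.
Small: Wₕ = 0.35919242; term = 0.35919242²·(1 − 0.17352258)·497000/2763 = 19.18054.
Medium: Wₕ = 0.19747349; term = 0.19747349²·(1 − 0.20767649)·1568000/1818 = 26.648474.
Very large: Wₕ = 0.44333409; term = 0.44333409²·(1 − 0.21986465)·1790000/4321 = 63.518607.
Sum = 109.34762.

109.35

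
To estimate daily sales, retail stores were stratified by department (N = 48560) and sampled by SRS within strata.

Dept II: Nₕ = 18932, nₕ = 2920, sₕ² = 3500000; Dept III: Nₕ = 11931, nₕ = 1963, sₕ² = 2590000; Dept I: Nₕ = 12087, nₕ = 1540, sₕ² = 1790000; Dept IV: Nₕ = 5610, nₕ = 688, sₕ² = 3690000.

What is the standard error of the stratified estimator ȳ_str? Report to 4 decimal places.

18.6084

Var(ȳ_str) = Σₕ Wₕ²(1 − fₕ)sₕ²/nₕ with Wₕ = Nₕ/N, N = 48560.
Dept II: Wₕ = 0.38986820; term = 0.38986820²·(1 − 0.15423621)·3500000/2920 = 154.08839.
Dept III: Wₕ = 0.24569605; term = 0.24569605²·(1 − 0.16452938)·2590000/1963 = 66.543706.
Dept I: Wₕ = 0.24890857; term = 0.24890857²·(1 − 0.12740961)·1790000/1540 = 62.83801.
Dept IV: Wₕ = 0.11552718; term = 0.11552718²·(1 − 0.12263815)·3690000/688 = 62.803673.
Sum = 346.27378.
SE = √(346.27378) = 18.6084.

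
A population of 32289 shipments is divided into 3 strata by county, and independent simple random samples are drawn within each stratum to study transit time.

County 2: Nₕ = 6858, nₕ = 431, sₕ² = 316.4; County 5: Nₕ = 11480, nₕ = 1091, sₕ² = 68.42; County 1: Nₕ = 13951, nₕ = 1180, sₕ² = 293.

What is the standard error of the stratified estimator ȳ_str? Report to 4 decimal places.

0.2840

Var(ȳ_str) = Σₕ Wₕ²(1 − fₕ)sₕ²/nₕ with Wₕ = Nₕ/N, N = 32289.
County 2: Wₕ = 0.21239431; term = 0.21239431²·(1 − 0.06284631)·316.4/431 = 0.031035289.
County 5: Wₕ = 0.35553904; term = 0.35553904²·(1 − 0.09503484)·68.42/1091 = 0.007174056.
County 1: Wₕ = 0.43206665; term = 0.43206665²·(1 − 0.08458175)·293/1180 = 0.042433286.
Sum = 0.080642631.
SE = √(0.080642631) = 0.2840.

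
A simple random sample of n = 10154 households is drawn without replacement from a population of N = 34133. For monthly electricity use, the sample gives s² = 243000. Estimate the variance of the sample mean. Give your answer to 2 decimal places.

Under SRS without replacement, Var(ȳ) = (1 − f)·s²/n with f = n/N = 10154/34133 = 0.29748337.
Var(ȳ) = (1 − 0.29748337)·243000/10154 = 0.70251663·23.931456 = 16.812245.

16.81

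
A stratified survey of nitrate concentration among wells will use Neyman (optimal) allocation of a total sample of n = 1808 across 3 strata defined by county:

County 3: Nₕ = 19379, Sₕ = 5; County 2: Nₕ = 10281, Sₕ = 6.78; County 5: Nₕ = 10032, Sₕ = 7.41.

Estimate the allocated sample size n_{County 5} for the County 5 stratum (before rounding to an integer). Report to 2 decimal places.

557.83

Neyman allocation: nₕ = n·NₕSₕ / Σⱼ NⱼSⱼ.
Σ NⱼSⱼ = 19379·5 + 10281·6.78 + 10032·7.41 = 240937.3.
n_{County 5} = 1808·10032·7.41 / 240937.3 = 557.83.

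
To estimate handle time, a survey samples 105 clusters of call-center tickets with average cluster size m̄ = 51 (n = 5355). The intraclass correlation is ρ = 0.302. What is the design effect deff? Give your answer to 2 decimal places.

16.10

deff = 1 + (51 − 1)·0.302 = 1 + 15.1 = 16.1.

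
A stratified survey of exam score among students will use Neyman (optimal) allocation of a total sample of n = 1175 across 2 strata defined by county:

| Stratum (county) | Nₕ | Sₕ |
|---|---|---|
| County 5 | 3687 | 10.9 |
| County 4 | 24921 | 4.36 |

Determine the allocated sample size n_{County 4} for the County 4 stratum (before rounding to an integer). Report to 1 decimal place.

Neyman allocation: nₕ = n·NₕSₕ / Σⱼ NⱼSⱼ.
Σ NⱼSⱼ = 3687·10.9 + 24921·4.36 = 148843.86.
n_{County 4} = 1175·24921·4.36 / 148843.86 = 857.7.

857.7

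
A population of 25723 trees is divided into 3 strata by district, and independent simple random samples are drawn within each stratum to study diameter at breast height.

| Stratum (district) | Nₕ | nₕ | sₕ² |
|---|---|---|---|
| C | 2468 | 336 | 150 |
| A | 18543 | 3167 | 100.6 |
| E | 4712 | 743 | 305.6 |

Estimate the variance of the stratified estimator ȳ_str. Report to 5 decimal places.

Var(ȳ_str) = Σₕ Wₕ²(1 − fₕ)sₕ²/nₕ with Wₕ = Nₕ/N, N = 25723.
C: Wₕ = 0.09594526; term = 0.09594526²·(1 − 0.13614263)·150/336 = 0.0035501042.
A: Wₕ = 0.72087237; term = 0.72087237²·(1 − 0.17079221)·100.6/3167 = 0.013687687.
E: Wₕ = 0.18318237; term = 0.18318237²·(1 − 0.15768251)·305.6/743 = 0.011625394.
Sum = 0.028863185.

0.02886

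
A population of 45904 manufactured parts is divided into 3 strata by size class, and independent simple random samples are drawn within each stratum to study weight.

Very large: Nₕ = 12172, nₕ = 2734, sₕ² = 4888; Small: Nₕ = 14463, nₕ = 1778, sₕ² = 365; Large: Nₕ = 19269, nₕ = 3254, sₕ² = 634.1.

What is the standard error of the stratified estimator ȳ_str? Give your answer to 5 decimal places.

Var(ȳ_str) = Σₕ Wₕ²(1 − fₕ)sₕ²/nₕ with Wₕ = Nₕ/N, N = 45904.
Very large: Wₕ = 0.26516208; term = 0.26516208²·(1 − 0.22461387)·4888/2734 = 0.097470578.
Small: Wₕ = 0.31507058; term = 0.31507058²·(1 − 0.12293438)·365/1778 = 0.017873471.
Large: Wₕ = 0.41976734; term = 0.41976734²·(1 − 0.16887228)·634.1/3254 = 0.028538114.
Sum = 0.14388216.
SE = √(0.14388216) = 0.37932.

0.37932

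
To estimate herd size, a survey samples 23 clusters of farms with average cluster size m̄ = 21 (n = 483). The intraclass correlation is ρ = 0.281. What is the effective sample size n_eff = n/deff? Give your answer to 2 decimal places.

deff = 1 + (21 − 1)·0.281 = 1 + 5.62 = 6.62.
n_eff = 483 / 6.62 = 72.96.

72.96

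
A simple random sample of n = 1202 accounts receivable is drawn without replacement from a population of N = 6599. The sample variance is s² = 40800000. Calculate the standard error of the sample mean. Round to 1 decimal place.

166.6

Under SRS without replacement, Var(ȳ) = (1 − f)·s²/n with f = n/N = 1202/6599 = 0.18214881.
Var(ȳ) = (1 − 0.18214881)·40800000/1202 = 0.81785119·33943.428 = 27760.673.
SE(ȳ) = √(27760.673) = 166.6.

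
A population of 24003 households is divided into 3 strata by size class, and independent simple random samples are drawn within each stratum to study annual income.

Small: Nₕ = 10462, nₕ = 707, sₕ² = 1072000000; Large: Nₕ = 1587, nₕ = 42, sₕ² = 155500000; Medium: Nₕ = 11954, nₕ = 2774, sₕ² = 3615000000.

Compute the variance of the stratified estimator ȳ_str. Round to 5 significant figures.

532560

Var(ȳ_str) = Σₕ Wₕ²(1 − fₕ)sₕ²/nₕ with Wₕ = Nₕ/N, N = 24003.
Small: Wₕ = 0.43586218; term = 0.43586218²·(1 − 0.06757790)·1072000000/707 = 268587.82.
Large: Wₕ = 0.06611674; term = 0.06611674²·(1 − 0.02646503)·155500000/42 = 15756.344.
Medium: Wₕ = 0.49802108; term = 0.49802108²·(1 − 0.23205622)·3615000000/2774 = 248214.26.
Sum = 532558.42.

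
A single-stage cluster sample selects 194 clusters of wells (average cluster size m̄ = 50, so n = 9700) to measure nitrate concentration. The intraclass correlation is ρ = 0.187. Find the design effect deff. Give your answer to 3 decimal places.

deff = 1 + (50 − 1)·0.187 = 1 + 9.163 = 10.163.

10.163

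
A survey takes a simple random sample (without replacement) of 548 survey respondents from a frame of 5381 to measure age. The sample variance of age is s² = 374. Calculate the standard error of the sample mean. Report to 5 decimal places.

0.78293

Under SRS without replacement, Var(ȳ) = (1 − f)·s²/n with f = n/N = 548/5381 = 0.10183981.
Var(ȳ) = (1 − 0.10183981)·374/548 = 0.89816019·0.68248175 = 0.61297794.
SE(ȳ) = √(0.61297794) = 0.78293.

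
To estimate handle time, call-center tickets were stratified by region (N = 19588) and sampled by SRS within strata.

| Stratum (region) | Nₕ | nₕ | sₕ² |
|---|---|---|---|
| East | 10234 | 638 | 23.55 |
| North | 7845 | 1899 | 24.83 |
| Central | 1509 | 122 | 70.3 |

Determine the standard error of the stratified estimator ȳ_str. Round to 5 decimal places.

0.11908

Var(ȳ_str) = Σₕ Wₕ²(1 − fₕ)sₕ²/nₕ with Wₕ = Nₕ/N, N = 19588.
East: Wₕ = 0.52246273; term = 0.52246273²·(1 − 0.06234122)·23.55/638 = 0.0094476913.
North: Wₕ = 0.40050031; term = 0.40050031²·(1 − 0.24206501)·24.83/1899 = 0.0015896057.
Central: Wₕ = 0.07703696; term = 0.07703696²·(1 − 0.08084824)·70.3/122 = 0.0031432651.
Sum = 0.014180562.
SE = √(0.014180562) = 0.11908.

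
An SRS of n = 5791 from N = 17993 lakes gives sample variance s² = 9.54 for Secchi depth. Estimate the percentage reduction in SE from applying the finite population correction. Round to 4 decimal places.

17.6500

f = n/N = 5791/17993 = 0.32184739.
SE_no-fpc = √(s²/n) = 0.040587977; SE_fpc = √((1−f)s²/n) = 0.033424208.
Ratio = √(1−f) = 0.82350022. Reduction = 100·(1 − 0.82350022) = 17.6500%.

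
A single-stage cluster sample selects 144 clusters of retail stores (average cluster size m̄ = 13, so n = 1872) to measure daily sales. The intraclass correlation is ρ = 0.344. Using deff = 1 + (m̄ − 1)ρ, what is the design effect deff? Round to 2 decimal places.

deff = 1 + (13 − 1)·0.344 = 1 + 4.128 = 5.128.

5.13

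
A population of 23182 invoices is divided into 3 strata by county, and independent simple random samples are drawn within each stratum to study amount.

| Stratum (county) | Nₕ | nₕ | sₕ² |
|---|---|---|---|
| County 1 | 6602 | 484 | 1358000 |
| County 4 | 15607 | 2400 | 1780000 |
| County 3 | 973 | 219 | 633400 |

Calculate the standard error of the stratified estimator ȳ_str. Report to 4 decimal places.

22.3449

Var(ȳ_str) = Σₕ Wₕ²(1 − fₕ)sₕ²/nₕ with Wₕ = Nₕ/N, N = 23182.
County 1: Wₕ = 0.28478992; term = 0.28478992²·(1 − 0.07331112)·1358000/484 = 210.88107.
County 4: Wₕ = 0.67323786; term = 0.67323786²·(1 − 0.15377715)·1780000/2400 = 284.46613.
County 3: Wₕ = 0.04197222; term = 0.04197222²·(1 − 0.22507708)·633400/219 = 3.9483562.
Sum = 499.29556.
SE = √(499.29556) = 22.3449.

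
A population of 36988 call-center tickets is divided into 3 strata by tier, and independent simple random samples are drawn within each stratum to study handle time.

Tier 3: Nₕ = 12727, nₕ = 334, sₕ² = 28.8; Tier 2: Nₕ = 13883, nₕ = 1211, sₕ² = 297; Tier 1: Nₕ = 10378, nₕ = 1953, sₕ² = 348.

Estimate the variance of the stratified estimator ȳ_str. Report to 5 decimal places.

Var(ȳ_str) = Σₕ Wₕ²(1 − fₕ)sₕ²/nₕ with Wₕ = Nₕ/N, N = 36988.
Tier 3: Wₕ = 0.34408457; term = 0.34408457²·(1 − 0.02624342)·28.8/334 = 0.0099409254.
Tier 2: Wₕ = 0.37533795; term = 0.37533795²·(1 − 0.08722899)·297/1211 = 0.031536907.
Tier 1: Wₕ = 0.28057748; term = 0.28057748²·(1 − 0.18818655)·348/1953 = 0.011387775.
Sum = 0.052865607.

0.05287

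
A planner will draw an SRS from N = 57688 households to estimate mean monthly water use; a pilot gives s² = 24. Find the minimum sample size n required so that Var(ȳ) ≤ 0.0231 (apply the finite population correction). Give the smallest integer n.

Without fpc, n₀ = s²/D = 24/0.0231 = 1038.9610.
With fpc, (1 − n/N)·s²/n ≤ D requires n ≥ n₀/(1 + n₀/N) = 1038.9610/(1 + 1038.9610/57688) = 1020.5803.
Rounding up, n = 1021.

1021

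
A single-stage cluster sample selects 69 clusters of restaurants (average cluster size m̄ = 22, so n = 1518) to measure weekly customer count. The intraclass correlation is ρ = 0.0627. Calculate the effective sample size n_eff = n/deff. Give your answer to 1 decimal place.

deff = 1 + (22 − 1)·0.0627 = 1 + 1.3167 = 2.3167.
n_eff = 1518 / 2.3167 = 655.2.

655.2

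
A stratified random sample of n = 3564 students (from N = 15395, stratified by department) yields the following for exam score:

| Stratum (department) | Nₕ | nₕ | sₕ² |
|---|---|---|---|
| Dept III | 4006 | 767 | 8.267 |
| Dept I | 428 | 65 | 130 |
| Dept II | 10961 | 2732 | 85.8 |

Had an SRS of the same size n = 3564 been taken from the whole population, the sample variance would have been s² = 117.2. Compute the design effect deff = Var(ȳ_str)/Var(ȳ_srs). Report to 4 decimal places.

Var(ȳ_str) = Σ Wₕ²(1−fₕ)sₕ²/nₕ with Wₕ = Nₕ/15395:
  Dept III: (4006/15395)²·(1−767/4006)·8.267/767 = 5.9008569 × 10^-4
  Dept I: (428/15395)²·(1−65/428)·130/65 = 0.0013110553
  Dept II: (10961/15395)²·(1−2732/10961)·85.8/2732 = 0.011952106
  → Var(ȳ_str) = 0.013853247.
Var(ȳ_srs) = (1 − 3564/15395)·117.2/3564 = 0.025271538.
deff = 0.013853247 / 0.025271538 = 0.5482.

0.5482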